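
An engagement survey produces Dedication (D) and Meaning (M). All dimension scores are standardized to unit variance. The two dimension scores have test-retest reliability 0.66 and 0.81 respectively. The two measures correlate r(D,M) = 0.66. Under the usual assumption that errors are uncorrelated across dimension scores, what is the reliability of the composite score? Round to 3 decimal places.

0.840

Var(D+M) = 2 + 2·[0.66] = 2 + 1.32 = 3.32.
Under uncorrelated errors the observed covariances equal the true-score covariances, so only the own-variance terms attenuate.
True-score variance = [0.66 + 0.81] + 1.32 = 1.47 + 1.32 = 2.79.
Reliability = 2.79 / 3.32 = 0.840.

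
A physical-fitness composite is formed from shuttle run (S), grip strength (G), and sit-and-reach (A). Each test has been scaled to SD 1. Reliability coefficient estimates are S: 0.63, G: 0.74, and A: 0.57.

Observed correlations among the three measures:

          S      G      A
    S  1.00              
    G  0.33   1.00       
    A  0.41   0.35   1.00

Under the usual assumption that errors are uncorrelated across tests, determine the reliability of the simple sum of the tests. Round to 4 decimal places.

Var(S+G+A) = 3 + 2·[0.33 + 0.41 + 0.35] = 3 + 2.18 = 5.18.
Under uncorrelated errors the observed covariances equal the true-score covariances, so only the own-variance terms attenuate.
True-score variance = [0.63 + 0.74 + 0.57] + 2.18 = 1.94 + 2.18 = 4.12.
Reliability = 4.12 / 5.18 = 0.7954.

0.7954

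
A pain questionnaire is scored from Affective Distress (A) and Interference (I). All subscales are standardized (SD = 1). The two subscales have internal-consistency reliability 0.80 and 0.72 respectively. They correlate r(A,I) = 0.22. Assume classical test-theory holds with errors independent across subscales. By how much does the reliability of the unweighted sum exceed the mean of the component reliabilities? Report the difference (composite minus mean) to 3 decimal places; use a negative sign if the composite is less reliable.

Var(sum) = 2 + 0.44 = 2.44; true-score variance = 1.52 + 0.44 = 1.96; composite reliability = 0.8033.
Mean component reliability = 0.7600.
Difference = 0.8033 − 0.7600 = 0.043.

0.043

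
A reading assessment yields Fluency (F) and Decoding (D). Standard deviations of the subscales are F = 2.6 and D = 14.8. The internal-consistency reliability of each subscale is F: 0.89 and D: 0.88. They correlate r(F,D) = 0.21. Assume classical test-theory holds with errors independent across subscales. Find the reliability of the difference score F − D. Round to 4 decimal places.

Var(F−D) = 2.6² + 14.8² − 2·2.6·14.8·0.21 = 225.8 − 16.1616 = 209.638.
Because errors are independent across components, Cov(Tᵢ,Tⱼ) = Cov(Xᵢ,Xⱼ); the off-diagonal part of the true-score variance is the same as above.
True-score variance = [2.6²·0.89 + 14.8²·0.88] − 16.1616 = 198.772 − 16.1616 = 182.61.
Reliability = 182.61 / 209.638 = 0.8711.

0.8711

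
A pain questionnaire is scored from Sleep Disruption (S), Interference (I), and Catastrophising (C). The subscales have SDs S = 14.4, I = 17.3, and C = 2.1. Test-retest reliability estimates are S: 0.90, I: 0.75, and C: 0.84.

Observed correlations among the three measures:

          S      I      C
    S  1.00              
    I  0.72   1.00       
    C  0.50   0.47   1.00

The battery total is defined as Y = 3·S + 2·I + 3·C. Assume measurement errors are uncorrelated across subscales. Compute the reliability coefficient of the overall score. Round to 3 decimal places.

Var(Y) = 3²·14.4² + 2²·17.3² + 3²·2.1² + 2·[6·14.4·17.3·0.72 + 9·14.4·2.1·0.50 + 6·17.3·2.1·0.47] = 3103.09 + 2629.46 = 5732.55.
Under uncorrelated errors the observed covariances equal the true-score covariances, so only the own-variance terms attenuate.
True-score variance = [3²·14.4²·0.90 + 2²·17.3²·0.75 + 3²·2.1²·0.84] + 2629.46 = 2610.83 + 2629.46 = 5240.28.
Reliability = 5240.28 / 5732.55 = 0.914.

0.914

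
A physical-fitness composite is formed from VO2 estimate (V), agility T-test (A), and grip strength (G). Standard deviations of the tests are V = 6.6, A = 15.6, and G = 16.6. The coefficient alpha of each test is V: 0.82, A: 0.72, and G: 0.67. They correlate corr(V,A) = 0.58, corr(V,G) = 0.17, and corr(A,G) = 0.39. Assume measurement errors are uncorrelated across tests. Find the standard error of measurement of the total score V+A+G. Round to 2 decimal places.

Var(total) = 562.48 + 358.673 = 921.153.
True-score variance = 395.564 + 358.673 = 754.236, so reliability = 0.8188.
Error variance = 921.153 − 754.236 = 166.916; SEM = √166.916 = 12.92.

12.92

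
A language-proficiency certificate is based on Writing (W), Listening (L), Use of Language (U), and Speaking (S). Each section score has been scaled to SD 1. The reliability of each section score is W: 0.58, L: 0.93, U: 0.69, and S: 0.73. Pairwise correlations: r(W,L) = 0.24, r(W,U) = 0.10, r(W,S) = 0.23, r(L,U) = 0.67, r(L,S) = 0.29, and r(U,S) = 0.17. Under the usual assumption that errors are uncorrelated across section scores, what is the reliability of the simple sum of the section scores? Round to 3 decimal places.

0.855

Var(W+L+U+S) = 4 + 2·[0.24 + 0.10 + 0.23 + 0.67 + 0.29 + 0.17] = 4 + 3.4 = 7.4.
Under uncorrelated errors the observed covariances equal the true-score covariances, so only the own-variance terms attenuate.
True-score variance = [0.58 + 0.93 + 0.69 + 0.73] + 3.4 = 2.93 + 3.4 = 6.33.
Reliability = 6.33 / 7.4 = 0.855.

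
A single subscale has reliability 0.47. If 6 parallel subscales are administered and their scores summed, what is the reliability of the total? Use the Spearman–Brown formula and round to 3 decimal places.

ρ_k = kρ / (1 + (k−1)ρ) = 6·0.47 / (1 + 5·0.47) = 2.820 / 3.350 = 0.842.

0.842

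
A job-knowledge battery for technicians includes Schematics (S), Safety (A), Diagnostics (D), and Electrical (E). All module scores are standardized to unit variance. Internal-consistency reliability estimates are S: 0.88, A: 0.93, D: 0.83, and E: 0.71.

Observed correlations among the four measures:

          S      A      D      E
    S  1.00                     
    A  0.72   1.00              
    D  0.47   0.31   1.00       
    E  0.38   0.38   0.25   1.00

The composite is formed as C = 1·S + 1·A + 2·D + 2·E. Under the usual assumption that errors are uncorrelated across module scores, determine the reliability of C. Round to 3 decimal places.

Var(C) = 1 + 1 + 2² + 2² + 2·[0.72 + 2·0.47 + 2·0.38 + 2·0.31 + 2·0.38 + 4·0.25] = 10 + 9.6 = 19.6.
Under uncorrelated errors the observed covariances equal the true-score covariances, so only the own-variance terms attenuate.
True-score variance = [0.88 + 0.93 + 2²·0.83 + 2²·0.71] + 9.6 = 7.97 + 9.6 = 17.57.
Reliability = 17.57 / 19.6 = 0.896.

0.896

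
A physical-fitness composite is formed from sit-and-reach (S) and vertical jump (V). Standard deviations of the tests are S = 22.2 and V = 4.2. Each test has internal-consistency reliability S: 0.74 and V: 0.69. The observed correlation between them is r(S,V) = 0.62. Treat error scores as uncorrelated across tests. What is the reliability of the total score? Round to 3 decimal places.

Var(S+V) = 22.2² + 4.2² + 2·[22.2·4.2·0.62] = 510.48 + 115.618 = 626.098.
Under uncorrelated errors the observed covariances equal the true-score covariances, so only the own-variance terms attenuate.
True-score variance = [22.2²·0.74 + 4.2²·0.69] + 115.618 = 376.873 + 115.618 = 492.491.
Reliability = 492.491 / 626.098 = 0.787.

0.787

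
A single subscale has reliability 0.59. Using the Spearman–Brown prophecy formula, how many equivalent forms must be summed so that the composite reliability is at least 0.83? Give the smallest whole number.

k ≥ ρ*(1−ρ₁)/(ρ₁(1−ρ*)) = 0.83·0.41 / (0.59·0.17) = 3.393.
Smallest integer k = 4.

4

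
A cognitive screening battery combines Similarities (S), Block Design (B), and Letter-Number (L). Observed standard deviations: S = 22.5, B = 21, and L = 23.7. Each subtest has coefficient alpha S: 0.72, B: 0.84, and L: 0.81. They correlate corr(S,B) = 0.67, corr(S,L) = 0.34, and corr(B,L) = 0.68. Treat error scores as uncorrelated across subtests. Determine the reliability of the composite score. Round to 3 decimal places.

0.900

Var(S+B+L) = 22.5² + 21² + 23.7² + 2·[22.5·21·0.67 + 22.5·23.7·0.34 + 21·23.7·0.68] = 1508.94 + 1672.63 = 3181.57.
Because errors are independent across components, Cov(Tᵢ,Tⱼ) = Cov(Xᵢ,Xⱼ); the off-diagonal part of the true-score variance is the same as above.
True-score variance = [22.5²·0.72 + 21²·0.84 + 23.7²·0.81] + 1672.63 = 1189.91 + 1672.63 = 2862.54.
Reliability = 2862.54 / 3181.57 = 0.900.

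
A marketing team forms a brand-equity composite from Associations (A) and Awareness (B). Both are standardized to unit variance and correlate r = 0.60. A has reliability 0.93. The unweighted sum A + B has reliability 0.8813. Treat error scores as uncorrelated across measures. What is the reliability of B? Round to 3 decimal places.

Var(A+B) = 2 + 2·0.60 = 3.200.
True-score variance = ρ_A + ρ_B + 2·0.60, so 0.8813 = (0.93 + ρ_B + 1.20) / 3.200.
ρ_B = 0.8813·3.200 − 0.93 − 1.20 = 0.690.

0.690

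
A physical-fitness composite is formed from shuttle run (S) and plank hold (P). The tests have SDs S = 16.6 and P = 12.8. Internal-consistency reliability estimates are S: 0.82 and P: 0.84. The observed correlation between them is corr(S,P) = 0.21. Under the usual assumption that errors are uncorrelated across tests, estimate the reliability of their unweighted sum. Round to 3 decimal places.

Var(S+P) = 16.6² + 12.8² + 2·[16.6·12.8·0.21] = 439.4 + 89.2416 = 528.642.
Because errors are independent across components, Cov(Tᵢ,Tⱼ) = Cov(Xᵢ,Xⱼ); the off-diagonal part of the true-score variance is the same as above.
True-score variance = [16.6²·0.82 + 12.8²·0.84] + 89.2416 = 363.585 + 89.2416 = 452.826.
Reliability = 452.826 / 528.642 = 0.857.

0.857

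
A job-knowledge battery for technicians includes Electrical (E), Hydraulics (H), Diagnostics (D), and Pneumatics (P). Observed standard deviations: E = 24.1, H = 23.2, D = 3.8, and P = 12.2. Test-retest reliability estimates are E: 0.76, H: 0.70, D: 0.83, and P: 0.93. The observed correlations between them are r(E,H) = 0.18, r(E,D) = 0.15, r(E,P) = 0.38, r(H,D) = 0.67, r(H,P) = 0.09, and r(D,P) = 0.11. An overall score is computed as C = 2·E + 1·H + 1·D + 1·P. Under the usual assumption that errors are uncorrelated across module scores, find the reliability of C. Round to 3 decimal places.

0.822

Var(C) = 2²·24.1² + 23.2² + 3.8² + 12.2² + 2·[2·24.1·23.2·0.18 + 2·24.1·3.8·0.15 + 2·24.1·12.2·0.38 + 23.2·3.8·0.67 + 23.2·12.2·0.09 + 3.8·12.2·0.11] = 3024.76 + 1083.71 = 4108.47.
With uncorrelated errors the cross-covariances are all true-score covariance, so they carry over unchanged; only the diagonal terms shrink to ρᵢσᵢ².
True-score variance = [2²·24.1²·0.76 + 23.2²·0.70 + 3.8²·0.83 + 12.2²·0.93] + 1083.71 = 2292.84 + 1083.71 = 3376.54.
Reliability = 3376.54 / 4108.47 = 0.822.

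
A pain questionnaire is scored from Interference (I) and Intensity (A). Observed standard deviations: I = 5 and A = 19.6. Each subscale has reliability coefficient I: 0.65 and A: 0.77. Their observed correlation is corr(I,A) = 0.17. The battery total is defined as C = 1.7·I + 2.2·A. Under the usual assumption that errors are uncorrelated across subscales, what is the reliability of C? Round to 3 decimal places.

Var(C) = 1.7²·5² + 2.2²·19.6² + 2·[3.74·5·19.6·0.17] = 1931.58 + 124.617 = 2056.2.
Under uncorrelated errors the observed covariances equal the true-score covariances, so only the own-variance terms attenuate.
True-score variance = [1.7²·5²·0.65 + 2.2²·19.6²·0.77] + 124.617 = 1478.65 + 124.617 = 1603.27.
Reliability = 1603.27 / 2056.2 = 0.780.

0.780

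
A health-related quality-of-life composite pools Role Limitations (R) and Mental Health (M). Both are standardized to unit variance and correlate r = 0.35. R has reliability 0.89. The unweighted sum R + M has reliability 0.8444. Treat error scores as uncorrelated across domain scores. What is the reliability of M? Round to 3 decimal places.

Var(R+M) = 2 + 2·0.35 = 2.700.
True-score variance = ρ_R + ρ_M + 2·0.35, so 0.8444 = (0.89 + ρ_M + 0.70) / 2.700.
ρ_M = 0.8444·2.700 − 0.89 − 0.70 = 0.690.

0.690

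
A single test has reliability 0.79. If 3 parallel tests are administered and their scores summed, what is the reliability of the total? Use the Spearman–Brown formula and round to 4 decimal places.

ρ_k = kρ / (1 + (k−1)ρ) = 3·0.79 / (1 + 2·0.79) = 2.370 / 2.580 = 0.9186.

0.9186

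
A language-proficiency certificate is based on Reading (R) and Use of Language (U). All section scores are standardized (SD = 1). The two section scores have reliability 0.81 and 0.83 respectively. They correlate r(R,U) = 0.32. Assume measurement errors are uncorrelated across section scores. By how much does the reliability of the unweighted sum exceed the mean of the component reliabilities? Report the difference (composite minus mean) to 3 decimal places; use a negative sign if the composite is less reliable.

0.044

Var(sum) = 2 + 0.64 = 2.64; true-score variance = 1.64 + 0.64 = 2.28; composite reliability = 0.8636.
Mean component reliability = 0.8200.
Difference = 0.8636 − 0.8200 = 0.044.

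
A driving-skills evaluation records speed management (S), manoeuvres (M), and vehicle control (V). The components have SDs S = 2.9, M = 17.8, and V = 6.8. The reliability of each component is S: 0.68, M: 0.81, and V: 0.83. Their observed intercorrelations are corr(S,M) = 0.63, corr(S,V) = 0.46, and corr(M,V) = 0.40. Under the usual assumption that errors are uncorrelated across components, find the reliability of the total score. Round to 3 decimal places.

Var(S+M+V) = 2.9² + 17.8² + 6.8² + 2·[2.9·17.8·0.63 + 2.9·6.8·0.46 + 17.8·6.8·0.40] = 371.49 + 180.016 = 551.506.
With uncorrelated errors the cross-covariances are all true-score covariance, so they carry over unchanged; only the diagonal terms shrink to ρᵢσᵢ².
True-score variance = [2.9²·0.68 + 17.8²·0.81 + 6.8²·0.83] + 180.016 = 300.738 + 180.016 = 480.754.
Reliability = 480.754 / 551.506 = 0.872.

0.872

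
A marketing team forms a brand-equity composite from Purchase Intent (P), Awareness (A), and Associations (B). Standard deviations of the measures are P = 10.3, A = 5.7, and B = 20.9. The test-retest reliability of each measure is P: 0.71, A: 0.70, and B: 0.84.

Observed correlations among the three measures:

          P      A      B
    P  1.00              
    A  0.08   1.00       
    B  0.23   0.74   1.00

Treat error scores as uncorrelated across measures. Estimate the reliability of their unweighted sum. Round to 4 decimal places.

0.8716

Var(P+A+B) = 10.3² + 5.7² + 20.9² + 2·[10.3·5.7·0.08 + 10.3·20.9·0.23 + 5.7·20.9·0.74] = 575.39 + 284.73 = 860.12.
Because errors are independent across components, Cov(Tᵢ,Tⱼ) = Cov(Xᵢ,Xⱼ); the off-diagonal part of the true-score variance is the same as above.
True-score variance = [10.3²·0.71 + 5.7²·0.70 + 20.9²·0.84] + 284.73 = 464.987 + 284.73 = 749.717.
Reliability = 749.717 / 860.12 = 0.8716.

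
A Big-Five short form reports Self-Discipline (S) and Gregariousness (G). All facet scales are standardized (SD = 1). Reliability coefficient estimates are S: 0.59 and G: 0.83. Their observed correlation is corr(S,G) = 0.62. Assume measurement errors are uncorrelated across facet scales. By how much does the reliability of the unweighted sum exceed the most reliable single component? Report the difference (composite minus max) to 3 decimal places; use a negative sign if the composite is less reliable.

Var(sum) = 2 + 1.24 = 3.24; true-score variance = 1.42 + 1.24 = 2.66; composite reliability = 0.8210.
Max component reliability = 0.8300.
Difference = 0.8210 − 0.8300 = -0.009.

-0.009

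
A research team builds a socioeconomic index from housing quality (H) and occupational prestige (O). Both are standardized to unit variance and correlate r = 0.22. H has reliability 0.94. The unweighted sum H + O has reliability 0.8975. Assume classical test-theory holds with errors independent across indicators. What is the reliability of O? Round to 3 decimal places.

Var(H+O) = 2 + 2·0.22 = 2.440.
True-score variance = ρ_H + ρ_O + 2·0.22, so 0.8975 = (0.94 + ρ_O + 0.44) / 2.440.
ρ_O = 0.8975·2.440 − 0.94 − 0.44 = 0.810.

0.810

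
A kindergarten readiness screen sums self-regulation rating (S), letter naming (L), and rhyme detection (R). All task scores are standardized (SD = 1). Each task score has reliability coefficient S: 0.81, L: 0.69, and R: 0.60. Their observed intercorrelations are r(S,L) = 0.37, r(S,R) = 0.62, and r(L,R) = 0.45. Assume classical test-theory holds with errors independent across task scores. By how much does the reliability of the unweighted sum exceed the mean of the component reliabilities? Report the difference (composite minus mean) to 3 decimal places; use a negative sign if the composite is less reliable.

Var(sum) = 3 + 2.88 = 5.88; true-score variance = 2.1 + 2.88 = 4.98; composite reliability = 0.8469.
Mean component reliability = 0.7000.
Difference = 0.8469 − 0.7000 = 0.147.

0.147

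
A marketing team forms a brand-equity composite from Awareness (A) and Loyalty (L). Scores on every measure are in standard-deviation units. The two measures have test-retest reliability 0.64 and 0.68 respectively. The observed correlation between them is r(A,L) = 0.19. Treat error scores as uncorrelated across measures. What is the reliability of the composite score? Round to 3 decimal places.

0.714

Var(A+L) = 2 + 2·[0.19] = 2 + 0.38 = 2.38.
Because errors are independent across components, Cov(Tᵢ,Tⱼ) = Cov(Xᵢ,Xⱼ); the off-diagonal part of the true-score variance is the same as above.
True-score variance = [0.64 + 0.68] + 0.38 = 1.32 + 0.38 = 1.7.
Reliability = 1.7 / 2.38 = 0.714.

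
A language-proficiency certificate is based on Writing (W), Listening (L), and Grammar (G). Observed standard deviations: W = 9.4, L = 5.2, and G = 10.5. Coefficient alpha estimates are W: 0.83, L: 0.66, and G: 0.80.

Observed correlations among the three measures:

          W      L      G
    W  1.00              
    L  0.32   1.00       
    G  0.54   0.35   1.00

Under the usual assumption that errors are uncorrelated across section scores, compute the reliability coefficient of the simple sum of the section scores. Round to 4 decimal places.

0.8848

Var(W+L+G) = 9.4² + 5.2² + 10.5² + 2·[9.4·5.2·0.32 + 9.4·10.5·0.54 + 5.2·10.5·0.35] = 225.65 + 176.099 = 401.749.
With uncorrelated errors the cross-covariances are all true-score covariance, so they carry over unchanged; only the diagonal terms shrink to ρᵢσᵢ².
True-score variance = [9.4²·0.83 + 5.2²·0.66 + 10.5²·0.80] + 176.099 = 179.385 + 176.099 = 355.484.
Reliability = 355.484 / 401.749 = 0.8848.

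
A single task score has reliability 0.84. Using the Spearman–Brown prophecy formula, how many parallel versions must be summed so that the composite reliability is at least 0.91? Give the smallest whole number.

k ≥ ρ*(1−ρ₁)/(ρ₁(1−ρ*)) = 0.91·0.16 / (0.84·0.09) = 1.926.
Smallest integer k = 2.

2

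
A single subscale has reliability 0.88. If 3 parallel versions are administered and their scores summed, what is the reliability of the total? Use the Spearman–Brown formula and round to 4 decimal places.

0.9565

ρ_k = kρ / (1 + (k−1)ρ) = 3·0.88 / (1 + 2·0.88) = 2.640 / 2.760 = 0.9565.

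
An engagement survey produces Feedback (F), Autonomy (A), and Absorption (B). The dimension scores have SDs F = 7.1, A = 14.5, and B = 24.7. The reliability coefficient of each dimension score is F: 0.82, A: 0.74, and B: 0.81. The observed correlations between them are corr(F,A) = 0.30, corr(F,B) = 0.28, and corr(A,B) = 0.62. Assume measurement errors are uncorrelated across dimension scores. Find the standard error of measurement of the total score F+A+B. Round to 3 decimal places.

13.404

Var(total) = 870.75 + 604.083 = 1474.83.
True-score variance = 691.094 + 604.083 = 1295.18, so reliability = 0.8782.
Error variance = 1474.83 − 1295.18 = 179.656; SEM = √179.656 = 13.404.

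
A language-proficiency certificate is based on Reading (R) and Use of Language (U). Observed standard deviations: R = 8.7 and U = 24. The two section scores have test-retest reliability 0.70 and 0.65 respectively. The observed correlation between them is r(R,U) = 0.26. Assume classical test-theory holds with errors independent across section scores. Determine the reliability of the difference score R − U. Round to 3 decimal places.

Var(R−U) = 8.7² + 24² − 2·8.7·24·0.26 = 651.69 − 108.576 = 543.114.
Under uncorrelated errors the observed covariances equal the true-score covariances, so only the own-variance terms attenuate.
True-score variance = [8.7²·0.70 + 24²·0.65] − 108.576 = 427.383 − 108.576 = 318.807.
Reliability = 318.807 / 543.114 = 0.587.

0.587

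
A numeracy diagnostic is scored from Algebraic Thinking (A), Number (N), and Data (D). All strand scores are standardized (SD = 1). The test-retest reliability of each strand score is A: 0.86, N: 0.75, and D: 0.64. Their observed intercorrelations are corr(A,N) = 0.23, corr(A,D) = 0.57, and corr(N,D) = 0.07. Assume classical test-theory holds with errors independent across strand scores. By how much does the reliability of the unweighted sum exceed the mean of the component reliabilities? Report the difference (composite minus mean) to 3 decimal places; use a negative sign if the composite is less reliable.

0.092

Var(sum) = 3 + 1.74 = 4.74; true-score variance = 2.25 + 1.74 = 3.99; composite reliability = 0.8418.
Mean component reliability = 0.7500.
Difference = 0.8418 − 0.7500 = 0.092.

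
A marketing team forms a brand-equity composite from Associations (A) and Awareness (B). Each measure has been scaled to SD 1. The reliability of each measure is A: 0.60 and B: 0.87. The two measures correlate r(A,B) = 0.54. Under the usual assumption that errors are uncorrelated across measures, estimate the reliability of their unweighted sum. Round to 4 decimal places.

0.8279

Var(A+B) = 2 + 2·[0.54] = 2 + 1.08 = 3.08.
Because errors are independent across components, Cov(Tᵢ,Tⱼ) = Cov(Xᵢ,Xⱼ); the off-diagonal part of the true-score variance is the same as above.
True-score variance = [0.60 + 0.87] + 1.08 = 1.47 + 1.08 = 2.55.
Reliability = 2.55 / 3.08 = 0.8279.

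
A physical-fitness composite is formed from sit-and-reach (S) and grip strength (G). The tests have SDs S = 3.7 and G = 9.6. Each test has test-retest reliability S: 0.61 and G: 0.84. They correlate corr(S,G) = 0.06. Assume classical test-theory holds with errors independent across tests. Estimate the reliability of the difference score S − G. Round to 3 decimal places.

0.802

Var(S−G) = 3.7² + 9.6² − 2·3.7·9.6·0.06 = 105.85 − 4.2624 = 101.588.
Because errors are independent across components, Cov(Tᵢ,Tⱼ) = Cov(Xᵢ,Xⱼ); the off-diagonal part of the true-score variance is the same as above.
True-score variance = [3.7²·0.61 + 9.6²·0.84] − 4.2624 = 85.7653 − 4.2624 = 81.5029.
Reliability = 81.5029 / 101.588 = 0.802.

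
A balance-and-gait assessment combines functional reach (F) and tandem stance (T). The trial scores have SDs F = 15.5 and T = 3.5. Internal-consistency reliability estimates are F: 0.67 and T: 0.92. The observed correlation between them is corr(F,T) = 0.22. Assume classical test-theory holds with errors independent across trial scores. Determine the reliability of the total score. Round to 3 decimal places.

0.710

Var(F+T) = 15.5² + 3.5² + 2·[15.5·3.5·0.22] = 252.5 + 23.87 = 276.37.
With uncorrelated errors the cross-covariances are all true-score covariance, so they carry over unchanged; only the diagonal terms shrink to ρᵢσᵢ².
True-score variance = [15.5²·0.67 + 3.5²·0.92] + 23.87 = 172.238 + 23.87 = 196.108.
Reliability = 196.108 / 276.37 = 0.710.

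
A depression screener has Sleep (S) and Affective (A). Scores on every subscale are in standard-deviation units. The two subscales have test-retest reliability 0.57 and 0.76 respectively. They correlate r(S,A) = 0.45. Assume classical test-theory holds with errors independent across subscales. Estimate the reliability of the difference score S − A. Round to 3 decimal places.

0.391

Var(S−A) = 1 + 1 − 2·0.45 = 2 − 0.9 = 1.1.
With uncorrelated errors the cross-covariances are all true-score covariance, so they carry over unchanged; only the diagonal terms shrink to ρᵢσᵢ².
True-score variance = [0.57 + 0.76] − 0.9 = 1.33 − 0.9 = 0.43.
Reliability = 0.43 / 1.1 = 0.391.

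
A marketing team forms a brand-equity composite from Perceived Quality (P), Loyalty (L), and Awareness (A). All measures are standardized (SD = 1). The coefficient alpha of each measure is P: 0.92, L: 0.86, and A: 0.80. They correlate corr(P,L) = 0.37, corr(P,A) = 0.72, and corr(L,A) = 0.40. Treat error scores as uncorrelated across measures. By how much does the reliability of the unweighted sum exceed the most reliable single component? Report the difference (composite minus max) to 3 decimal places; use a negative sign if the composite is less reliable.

Var(sum) = 3 + 2.98 = 5.98; true-score variance = 2.58 + 2.98 = 5.56; composite reliability = 0.9298.
Max component reliability = 0.9200.
Difference = 0.9298 − 0.9200 = 0.010.

0.010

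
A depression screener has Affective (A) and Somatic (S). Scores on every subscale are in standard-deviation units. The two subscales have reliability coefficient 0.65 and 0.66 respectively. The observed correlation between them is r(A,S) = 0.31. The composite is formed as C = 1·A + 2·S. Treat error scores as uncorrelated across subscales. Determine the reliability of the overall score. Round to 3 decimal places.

0.726

Var(C) = 1 + 2² + 2·[2·0.31] = 5 + 1.24 = 6.24.
Under uncorrelated errors the observed covariances equal the true-score covariances, so only the own-variance terms attenuate.
True-score variance = [0.65 + 2²·0.66] + 1.24 = 3.29 + 1.24 = 4.53.
Reliability = 4.53 / 6.24 = 0.726.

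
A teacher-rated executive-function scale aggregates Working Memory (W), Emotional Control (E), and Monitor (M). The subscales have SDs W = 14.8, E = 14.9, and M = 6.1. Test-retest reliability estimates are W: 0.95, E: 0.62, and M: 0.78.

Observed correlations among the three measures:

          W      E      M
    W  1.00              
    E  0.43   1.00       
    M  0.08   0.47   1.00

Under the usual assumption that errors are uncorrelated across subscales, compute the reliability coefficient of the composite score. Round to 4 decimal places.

Var(W+E+M) = 14.8² + 14.9² + 6.1² + 2·[14.8·14.9·0.43 + 14.8·6.1·0.08 + 14.9·6.1·0.47] = 478.26 + 289.529 = 767.789.
Under uncorrelated errors the observed covariances equal the true-score covariances, so only the own-variance terms attenuate.
True-score variance = [14.8²·0.95 + 14.9²·0.62 + 6.1²·0.78] + 289.529 = 374.758 + 289.529 = 664.287.
Reliability = 664.287 / 767.789 = 0.8652.

0.8652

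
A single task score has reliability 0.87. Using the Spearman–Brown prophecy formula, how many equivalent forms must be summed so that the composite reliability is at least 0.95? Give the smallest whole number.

k ≥ ρ*(1−ρ₁)/(ρ₁(1−ρ*)) = 0.95·0.13 / (0.87·0.05) = 2.839.
Smallest integer k = 3.

3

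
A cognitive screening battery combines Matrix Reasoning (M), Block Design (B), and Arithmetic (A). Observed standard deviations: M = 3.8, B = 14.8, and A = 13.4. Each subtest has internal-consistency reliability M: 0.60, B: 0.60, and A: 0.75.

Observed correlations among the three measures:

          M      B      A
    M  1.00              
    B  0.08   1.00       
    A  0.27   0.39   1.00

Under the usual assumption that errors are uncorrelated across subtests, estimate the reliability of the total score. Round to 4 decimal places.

Var(M+B+A) = 3.8² + 14.8² + 13.4² + 2·[3.8·14.8·0.08 + 3.8·13.4·0.27 + 14.8·13.4·0.39] = 413.04 + 191.185 = 604.225.
Because errors are independent across components, Cov(Tᵢ,Tⱼ) = Cov(Xᵢ,Xⱼ); the off-diagonal part of the true-score variance is the same as above.
True-score variance = [3.8²·0.60 + 14.8²·0.60 + 13.4²·0.75] + 191.185 = 274.758 + 191.185 = 465.943.
Reliability = 465.943 / 604.225 = 0.7711.

0.7711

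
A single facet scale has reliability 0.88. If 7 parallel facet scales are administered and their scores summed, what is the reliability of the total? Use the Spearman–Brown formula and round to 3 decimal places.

ρ_k = kρ / (1 + (k−1)ρ) = 7·0.88 / (1 + 6·0.88) = 6.160 / 6.280 = 0.981.

0.981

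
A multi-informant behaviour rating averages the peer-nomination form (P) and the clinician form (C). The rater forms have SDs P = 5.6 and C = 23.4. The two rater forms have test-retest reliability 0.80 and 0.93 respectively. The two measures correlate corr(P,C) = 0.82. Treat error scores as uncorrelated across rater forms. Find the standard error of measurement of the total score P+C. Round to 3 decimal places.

6.678

Var(total) = 578.92 + 214.906 = 793.826.
True-score variance = 534.319 + 214.906 = 749.224, so reliability = 0.9438.
Error variance = 793.826 − 749.224 = 44.6012; SEM = √44.6012 = 6.678.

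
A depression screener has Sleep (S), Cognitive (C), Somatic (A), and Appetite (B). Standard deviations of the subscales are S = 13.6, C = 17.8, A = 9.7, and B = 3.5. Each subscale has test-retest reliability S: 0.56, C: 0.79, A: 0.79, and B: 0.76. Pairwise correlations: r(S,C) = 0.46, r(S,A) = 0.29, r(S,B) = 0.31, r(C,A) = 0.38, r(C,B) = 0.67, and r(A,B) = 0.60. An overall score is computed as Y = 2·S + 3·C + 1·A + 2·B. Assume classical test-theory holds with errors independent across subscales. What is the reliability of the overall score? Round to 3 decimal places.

Var(Y) = 2²·13.6² + 3²·17.8² + 9.7² + 2²·3.5² + 2·[6·13.6·17.8·0.46 + 2·13.6·9.7·0.29 + 4·13.6·3.5·0.31 + 3·17.8·9.7·0.38 + 6·17.8·3.5·0.67 + 2·9.7·3.5·0.60] = 3734.49 + 2583.39 = 6317.88.
Under uncorrelated errors the observed covariances equal the true-score covariances, so only the own-variance terms attenuate.
True-score variance = [2²·13.6²·0.56 + 3²·17.8²·0.79 + 9.7²·0.79 + 2²·3.5²·0.76] + 2583.39 = 2778.61 + 2583.39 = 5362.01.
Reliability = 5362.01 / 6317.88 = 0.849.

0.849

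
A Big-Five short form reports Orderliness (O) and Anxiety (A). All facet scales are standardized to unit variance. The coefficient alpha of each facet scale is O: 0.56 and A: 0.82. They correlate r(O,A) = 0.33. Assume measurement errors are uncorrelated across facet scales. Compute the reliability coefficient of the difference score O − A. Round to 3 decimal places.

0.537

Var(O−A) = 1 + 1 − 2·0.33 = 2 − 0.66 = 1.34.
With uncorrelated errors the cross-covariances are all true-score covariance, so they carry over unchanged; only the diagonal terms shrink to ρᵢσᵢ².
True-score variance = [0.56 + 0.82] − 0.66 = 1.38 − 0.66 = 0.72.
Reliability = 0.72 / 1.34 = 0.537.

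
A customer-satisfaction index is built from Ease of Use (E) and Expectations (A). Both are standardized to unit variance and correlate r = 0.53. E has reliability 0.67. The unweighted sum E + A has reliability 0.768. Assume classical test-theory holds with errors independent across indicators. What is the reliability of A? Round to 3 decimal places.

0.620

Var(E+A) = 2 + 2·0.53 = 3.060.
True-score variance = ρ_E + ρ_A + 2·0.53, so 0.768 = (0.67 + ρ_A + 1.06) / 3.060.
ρ_A = 0.768·3.060 − 0.67 − 1.06 = 0.620.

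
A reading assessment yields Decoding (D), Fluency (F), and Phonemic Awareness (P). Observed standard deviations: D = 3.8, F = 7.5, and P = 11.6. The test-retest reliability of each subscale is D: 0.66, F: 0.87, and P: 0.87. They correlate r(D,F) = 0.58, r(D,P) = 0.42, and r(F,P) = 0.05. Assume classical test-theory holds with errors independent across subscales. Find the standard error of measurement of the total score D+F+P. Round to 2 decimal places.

Var(total) = 205.25 + 78.7872 = 284.037.
True-score variance = 175.535 + 78.7872 = 254.322, so reliability = 0.8954.
Error variance = 284.037 − 254.322 = 29.7149; SEM = √29.7149 = 5.45.

5.45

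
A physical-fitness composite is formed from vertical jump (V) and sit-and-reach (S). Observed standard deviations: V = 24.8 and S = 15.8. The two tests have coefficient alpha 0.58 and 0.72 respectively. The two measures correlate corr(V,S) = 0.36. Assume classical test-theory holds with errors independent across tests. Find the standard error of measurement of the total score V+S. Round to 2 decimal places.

Var(total) = 864.68 + 282.125 = 1146.8.
True-score variance = 536.464 + 282.125 = 818.589, so reliability = 0.7138.
Error variance = 1146.8 − 818.589 = 328.216; SEM = √328.216 = 18.12.

18.12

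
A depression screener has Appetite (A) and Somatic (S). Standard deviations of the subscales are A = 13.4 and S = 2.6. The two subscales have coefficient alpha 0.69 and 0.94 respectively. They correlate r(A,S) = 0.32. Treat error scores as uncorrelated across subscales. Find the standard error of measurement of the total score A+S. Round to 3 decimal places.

7.488

Var(total) = 186.32 + 22.2976 = 208.618.
True-score variance = 130.251 + 22.2976 = 152.548, so reliability = 0.7312.
Error variance = 208.618 − 152.548 = 56.0692; SEM = √56.0692 = 7.488.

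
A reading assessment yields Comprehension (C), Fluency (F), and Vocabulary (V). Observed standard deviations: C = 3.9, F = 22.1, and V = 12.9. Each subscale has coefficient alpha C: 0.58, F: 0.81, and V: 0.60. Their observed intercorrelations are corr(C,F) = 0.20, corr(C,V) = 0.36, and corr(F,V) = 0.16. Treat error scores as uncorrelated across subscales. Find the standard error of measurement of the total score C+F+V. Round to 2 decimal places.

12.87

Var(total) = 670.03 + 161.928 = 831.958.
True-score variance = 504.28 + 161.928 = 666.208, so reliability = 0.8008.
Error variance = 831.958 − 666.208 = 165.75; SEM = √165.75 = 12.87.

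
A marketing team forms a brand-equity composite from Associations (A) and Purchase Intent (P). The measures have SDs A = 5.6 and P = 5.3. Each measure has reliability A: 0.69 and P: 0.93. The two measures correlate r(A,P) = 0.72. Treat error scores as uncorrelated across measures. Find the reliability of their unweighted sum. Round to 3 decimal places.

0.886

Var(A+P) = 5.6² + 5.3² + 2·[5.6·5.3·0.72] = 59.45 + 42.7392 = 102.189.
With uncorrelated errors the cross-covariances are all true-score covariance, so they carry over unchanged; only the diagonal terms shrink to ρᵢσᵢ².
True-score variance = [5.6²·0.69 + 5.3²·0.93] + 42.7392 = 47.7621 + 42.7392 = 90.5013.
Reliability = 90.5013 / 102.189 = 0.886.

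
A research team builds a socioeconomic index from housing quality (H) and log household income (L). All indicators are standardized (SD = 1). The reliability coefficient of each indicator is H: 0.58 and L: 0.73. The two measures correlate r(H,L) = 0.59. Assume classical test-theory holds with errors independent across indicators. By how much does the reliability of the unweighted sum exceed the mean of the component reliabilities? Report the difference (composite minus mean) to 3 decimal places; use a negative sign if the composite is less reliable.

Var(sum) = 2 + 1.18 = 3.18; true-score variance = 1.31 + 1.18 = 2.49; composite reliability = 0.7830.
Mean component reliability = 0.6550.
Difference = 0.7830 − 0.6550 = 0.128.

0.128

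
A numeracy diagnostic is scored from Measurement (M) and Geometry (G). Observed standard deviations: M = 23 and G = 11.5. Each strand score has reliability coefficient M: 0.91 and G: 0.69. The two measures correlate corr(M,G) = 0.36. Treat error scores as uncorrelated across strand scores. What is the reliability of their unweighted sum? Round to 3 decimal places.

0.896

Var(M+G) = 23² + 11.5² + 2·[23·11.5·0.36] = 661.25 + 190.44 = 851.69.
With uncorrelated errors the cross-covariances are all true-score covariance, so they carry over unchanged; only the diagonal terms shrink to ρᵢσᵢ².
True-score variance = [23²·0.91 + 11.5²·0.69] + 190.44 = 572.643 + 190.44 = 763.082.
Reliability = 763.082 / 851.69 = 0.896.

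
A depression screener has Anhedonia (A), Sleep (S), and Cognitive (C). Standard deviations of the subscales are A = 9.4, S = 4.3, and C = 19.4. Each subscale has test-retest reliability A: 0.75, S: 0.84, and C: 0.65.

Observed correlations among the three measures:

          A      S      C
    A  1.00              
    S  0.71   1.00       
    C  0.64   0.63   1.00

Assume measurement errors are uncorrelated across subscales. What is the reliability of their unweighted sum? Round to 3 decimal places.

Var(A+S+C) = 9.4² + 4.3² + 19.4² + 2·[9.4·4.3·0.71 + 9.4·19.4·0.64 + 4.3·19.4·0.63] = 483.21 + 395.926 = 879.136.
With uncorrelated errors the cross-covariances are all true-score covariance, so they carry over unchanged; only the diagonal terms shrink to ρᵢσᵢ².
True-score variance = [9.4²·0.75 + 4.3²·0.84 + 19.4²·0.65] + 395.926 = 326.436 + 395.926 = 722.362.
Reliability = 722.362 / 879.136 = 0.822.

0.822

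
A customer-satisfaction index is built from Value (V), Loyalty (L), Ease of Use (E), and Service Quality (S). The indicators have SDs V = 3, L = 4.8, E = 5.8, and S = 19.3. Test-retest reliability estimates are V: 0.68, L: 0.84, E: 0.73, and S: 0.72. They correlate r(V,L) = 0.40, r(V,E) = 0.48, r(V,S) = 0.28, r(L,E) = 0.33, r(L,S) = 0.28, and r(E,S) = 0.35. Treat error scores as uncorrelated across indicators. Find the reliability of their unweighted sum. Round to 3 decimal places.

0.815

Var(V+L+E+S) = 3² + 4.8² + 5.8² + 19.3² + 2·[3·4.8·0.40 + 3·5.8·0.48 + 3·19.3·0.28 + 4.8·5.8·0.33 + 4.8·19.3·0.28 + 5.8·19.3·0.35] = 438.17 + 209.259 = 647.429.
Because errors are independent across components, Cov(Tᵢ,Tⱼ) = Cov(Xᵢ,Xⱼ); the off-diagonal part of the true-score variance is the same as above.
True-score variance = [3²·0.68 + 4.8²·0.84 + 5.8²·0.73 + 19.3²·0.72] + 209.259 = 318.224 + 209.259 = 527.482.
Reliability = 527.482 / 647.429 = 0.815.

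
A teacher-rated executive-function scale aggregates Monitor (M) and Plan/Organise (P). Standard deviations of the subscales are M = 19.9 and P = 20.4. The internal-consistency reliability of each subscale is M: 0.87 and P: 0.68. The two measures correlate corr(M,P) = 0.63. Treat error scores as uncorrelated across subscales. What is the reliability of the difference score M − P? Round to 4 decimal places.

Var(M−P) = 19.9² + 20.4² − 2·19.9·20.4·0.63 = 812.17 − 511.51 = 300.66.
With uncorrelated errors the cross-covariances are all true-score covariance, so they carry over unchanged; only the diagonal terms shrink to ρᵢσᵢ².
True-score variance = [19.9²·0.87 + 20.4²·0.68] − 511.51 = 627.517 − 511.51 = 116.008.
Reliability = 116.008 / 300.66 = 0.3858.

0.3858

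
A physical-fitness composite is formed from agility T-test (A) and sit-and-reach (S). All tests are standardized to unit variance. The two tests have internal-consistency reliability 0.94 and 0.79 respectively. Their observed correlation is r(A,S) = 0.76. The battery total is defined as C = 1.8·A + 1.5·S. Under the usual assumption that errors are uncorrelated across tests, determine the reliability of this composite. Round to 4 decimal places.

0.9305

Var(C) = 1.8² + 1.5² + 2·[2.7·0.76] = 5.49 + 4.104 = 9.594.
Under uncorrelated errors the observed covariances equal the true-score covariances, so only the own-variance terms attenuate.
True-score variance = [1.8²·0.94 + 1.5²·0.79] + 4.104 = 4.8231 + 4.104 = 8.9271.
Reliability = 8.9271 / 9.594 = 0.9305.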